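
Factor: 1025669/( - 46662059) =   -  17^( - 1)*41^( - 1 )*66947^( - 1)*1025669^1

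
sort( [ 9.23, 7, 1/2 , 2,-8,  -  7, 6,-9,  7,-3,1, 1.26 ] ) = [ - 9,-8, - 7,-3, 1/2, 1 , 1.26, 2,6, 7,7, 9.23]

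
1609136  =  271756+1337380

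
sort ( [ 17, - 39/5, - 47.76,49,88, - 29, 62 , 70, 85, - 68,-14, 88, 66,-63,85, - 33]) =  [ - 68,- 63, - 47.76,-33, - 29, - 14, - 39/5,17 , 49, 62, 66, 70, 85, 85,88, 88 ]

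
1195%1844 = 1195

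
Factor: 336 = 2^4*3^1 * 7^1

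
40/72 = 5/9 = 0.56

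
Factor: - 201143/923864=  - 2^( - 3)*23^( - 1)*71^1*2833^1*5021^( - 1) 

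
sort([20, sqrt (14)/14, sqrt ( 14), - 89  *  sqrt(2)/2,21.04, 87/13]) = [ - 89*sqrt( 2)/2 , sqrt(14)/14, sqrt (14),87/13, 20, 21.04 ]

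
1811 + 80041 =81852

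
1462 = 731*2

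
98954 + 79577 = 178531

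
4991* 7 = 34937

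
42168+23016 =65184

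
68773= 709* 97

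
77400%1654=1316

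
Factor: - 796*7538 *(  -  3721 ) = 2^3*61^2*199^1*3769^1 = 22326922808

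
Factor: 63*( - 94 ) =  - 5922 = -2^1*3^2*7^1*47^1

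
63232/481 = 131 + 17/37 = 131.46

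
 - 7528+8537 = 1009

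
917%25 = 17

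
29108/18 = 14554/9 = 1617.11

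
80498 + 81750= 162248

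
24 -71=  - 47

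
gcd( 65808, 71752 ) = 8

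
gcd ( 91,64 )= 1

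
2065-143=1922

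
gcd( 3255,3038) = 217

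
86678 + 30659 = 117337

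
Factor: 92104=2^3 *29^1*397^1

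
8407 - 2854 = 5553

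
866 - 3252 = -2386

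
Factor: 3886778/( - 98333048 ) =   -  2^(  -  2)*7^2*11^( - 1)*17^1*139^( - 1)*2333^1*8039^( - 1 )  =  - 1943389/49166524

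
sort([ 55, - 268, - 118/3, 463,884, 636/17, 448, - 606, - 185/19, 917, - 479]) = [ - 606,-479,-268, - 118/3 ,  -  185/19, 636/17, 55, 448, 463, 884, 917 ] 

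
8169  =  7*1167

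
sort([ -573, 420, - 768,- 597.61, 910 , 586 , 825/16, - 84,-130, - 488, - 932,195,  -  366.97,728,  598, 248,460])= [ - 932, - 768, - 597.61, - 573, - 488, - 366.97, - 130,-84,825/16 , 195,248, 420, 460,586,598,728, 910 ]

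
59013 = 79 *747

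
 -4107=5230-9337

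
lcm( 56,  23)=1288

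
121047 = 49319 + 71728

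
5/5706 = 5/5706  =  0.00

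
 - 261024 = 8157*( - 32 )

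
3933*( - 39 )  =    -  153387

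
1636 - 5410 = -3774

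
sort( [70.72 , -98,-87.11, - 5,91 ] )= [  -  98, - 87.11 , - 5,70.72, 91]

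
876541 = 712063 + 164478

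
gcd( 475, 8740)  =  95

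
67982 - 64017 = 3965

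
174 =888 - 714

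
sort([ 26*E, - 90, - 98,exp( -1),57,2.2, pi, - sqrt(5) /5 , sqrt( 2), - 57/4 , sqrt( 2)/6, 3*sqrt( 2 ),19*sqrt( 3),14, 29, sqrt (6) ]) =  [ - 98, - 90, - 57/4,-sqrt (5 ) /5, sqrt( 2 )/6, exp(-1), sqrt( 2 ),  2.2, sqrt (6),  pi,3* sqrt( 2),14, 29 , 19*sqrt(3 ), 57, 26 * E]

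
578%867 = 578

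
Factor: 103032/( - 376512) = -2^( - 3)*3^4*37^ ( - 1) = -81/296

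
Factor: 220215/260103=5^1 * 53^1*313^ ( - 1 ) = 265/313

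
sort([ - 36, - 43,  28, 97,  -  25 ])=[-43, - 36, - 25 , 28, 97]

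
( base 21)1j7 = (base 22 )1gb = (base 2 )1101001111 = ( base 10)847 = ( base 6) 3531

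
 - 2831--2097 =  - 734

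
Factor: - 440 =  - 2^3*5^1*11^1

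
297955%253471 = 44484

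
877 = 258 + 619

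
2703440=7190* 376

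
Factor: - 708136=  -  2^3*11^1* 13^1 * 619^1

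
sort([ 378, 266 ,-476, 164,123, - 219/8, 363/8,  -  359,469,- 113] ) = [ - 476, - 359,-113,  -  219/8,363/8,123, 164, 266, 378, 469] 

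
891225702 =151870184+739355518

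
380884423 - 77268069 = 303616354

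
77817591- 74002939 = 3814652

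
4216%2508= 1708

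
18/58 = 9/29 = 0.31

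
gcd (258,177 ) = 3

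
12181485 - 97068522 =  - 84887037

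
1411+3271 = 4682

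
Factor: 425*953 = 405025 = 5^2*17^1*953^1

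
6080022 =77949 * 78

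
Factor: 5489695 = 5^1 * 41^1*61^1 * 439^1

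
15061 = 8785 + 6276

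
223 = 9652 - 9429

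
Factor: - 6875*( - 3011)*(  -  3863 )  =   - 5^4*11^1*3011^1 * 3863^1  =  -79966514375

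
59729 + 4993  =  64722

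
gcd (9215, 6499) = 97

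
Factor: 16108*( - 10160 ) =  - 163657280 = - 2^6*5^1*127^1*4027^1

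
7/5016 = 7/5016  =  0.00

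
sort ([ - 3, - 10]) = [ - 10, - 3]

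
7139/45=158 + 29/45 = 158.64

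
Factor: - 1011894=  - 2^1*3^1 * 13^1*12973^1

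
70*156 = 10920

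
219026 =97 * 2258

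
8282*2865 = 23727930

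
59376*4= 237504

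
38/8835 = 2/465 =0.00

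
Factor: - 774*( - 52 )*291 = 2^3*3^3*13^1*43^1*97^1= 11712168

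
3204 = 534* 6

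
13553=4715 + 8838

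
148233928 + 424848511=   573082439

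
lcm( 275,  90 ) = 4950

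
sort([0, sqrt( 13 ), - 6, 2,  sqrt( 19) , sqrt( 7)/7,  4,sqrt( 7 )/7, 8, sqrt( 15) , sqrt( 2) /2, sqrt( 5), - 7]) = [ - 7, - 6,0,sqrt( 7)/7,sqrt( 7 )/7, sqrt( 2 )/2, 2, sqrt( 5) , sqrt (13), sqrt( 15 ),4, sqrt( 19),8 ]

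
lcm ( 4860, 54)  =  4860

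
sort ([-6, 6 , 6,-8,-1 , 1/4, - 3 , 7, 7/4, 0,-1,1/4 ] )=[ - 8, - 6, - 3, - 1, - 1, 0,1/4, 1/4,  7/4, 6, 6, 7]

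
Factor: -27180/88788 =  - 15/49 = - 3^1 * 5^1*7^ ( - 2)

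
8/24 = 1/3 = 0.33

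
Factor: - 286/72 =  - 2^(-2) * 3^( - 2 )*11^1*13^1 = - 143/36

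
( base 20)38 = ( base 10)68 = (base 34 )20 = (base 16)44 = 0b1000100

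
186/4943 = 186/4943  =  0.04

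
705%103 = 87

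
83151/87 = 27717/29 = 955.76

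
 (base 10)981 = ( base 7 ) 2601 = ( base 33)TO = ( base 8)1725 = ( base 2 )1111010101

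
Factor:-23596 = -2^2*17^1*347^1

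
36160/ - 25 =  - 1447 + 3/5 = - 1446.40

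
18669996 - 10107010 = 8562986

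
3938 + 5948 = 9886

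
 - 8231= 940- 9171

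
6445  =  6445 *1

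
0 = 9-9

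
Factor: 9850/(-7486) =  - 25/19 = - 5^2*19^( - 1)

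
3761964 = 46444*81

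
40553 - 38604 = 1949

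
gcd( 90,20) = 10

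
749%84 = 77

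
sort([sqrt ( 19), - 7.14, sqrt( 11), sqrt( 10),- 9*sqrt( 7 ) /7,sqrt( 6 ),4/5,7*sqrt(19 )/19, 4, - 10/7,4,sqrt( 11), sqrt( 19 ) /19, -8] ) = [ - 8, - 7.14, - 9*sqrt(7)/7  , - 10/7 , sqrt( 19 ) /19  ,  4/5, 7*sqrt( 19) /19, sqrt( 6 ), sqrt(10), sqrt( 11 ) , sqrt(11 ), 4, 4, sqrt(19 )]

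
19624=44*446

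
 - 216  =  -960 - - 744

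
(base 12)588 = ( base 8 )1470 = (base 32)po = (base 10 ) 824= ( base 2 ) 1100111000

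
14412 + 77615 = 92027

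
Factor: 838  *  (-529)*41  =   - 18175382 = - 2^1*23^2*41^1*419^1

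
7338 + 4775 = 12113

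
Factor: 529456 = 2^4*33091^1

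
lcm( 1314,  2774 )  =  24966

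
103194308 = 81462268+21732040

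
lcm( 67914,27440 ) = 2716560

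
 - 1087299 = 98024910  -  99112209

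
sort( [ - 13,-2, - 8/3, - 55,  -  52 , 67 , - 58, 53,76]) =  [-58, - 55, - 52, - 13, - 8/3 ,  -  2, 53, 67,  76] 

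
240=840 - 600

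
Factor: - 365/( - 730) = 2^(-1) = 1/2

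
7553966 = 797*9478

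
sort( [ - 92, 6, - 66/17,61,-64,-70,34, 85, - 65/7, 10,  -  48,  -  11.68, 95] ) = [ - 92,-70,-64, - 48,-11.68, - 65/7, -66/17,  6, 10, 34, 61,85,95 ] 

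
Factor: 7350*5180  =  38073000 = 2^3 *3^1 * 5^3*7^3*37^1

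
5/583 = 5/583 = 0.01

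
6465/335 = 1293/67 = 19.30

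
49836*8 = 398688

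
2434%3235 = 2434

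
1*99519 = 99519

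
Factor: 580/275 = 2^2*5^( - 1)*11^( - 1 ) * 29^1 = 116/55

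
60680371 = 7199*8429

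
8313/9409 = 8313/9409 = 0.88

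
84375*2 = 168750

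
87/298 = 87/298= 0.29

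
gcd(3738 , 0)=3738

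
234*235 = 54990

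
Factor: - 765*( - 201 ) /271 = 3^3* 5^1 * 17^1 * 67^1*271^ ( - 1)=153765/271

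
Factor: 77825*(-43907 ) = -3417062275 =-5^2 * 11^1 * 23^2*83^1*283^1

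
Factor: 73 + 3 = 2^2 * 19^1 = 76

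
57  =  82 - 25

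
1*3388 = 3388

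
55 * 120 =6600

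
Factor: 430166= 2^1*11^1*19553^1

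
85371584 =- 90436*( - 944 )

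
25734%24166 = 1568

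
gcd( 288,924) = 12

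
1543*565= 871795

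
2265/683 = 2265/683 = 3.32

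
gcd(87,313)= 1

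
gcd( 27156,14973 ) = 93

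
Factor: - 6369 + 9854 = 5^1 * 17^1*41^1 = 3485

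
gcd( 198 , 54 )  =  18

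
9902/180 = 4951/90 = 55.01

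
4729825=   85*55645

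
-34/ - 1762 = 17/881 = 0.02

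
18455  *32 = 590560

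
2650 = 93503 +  - 90853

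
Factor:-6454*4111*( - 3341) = 88644728354 = 2^1*7^1*13^1*257^1 * 461^1*4111^1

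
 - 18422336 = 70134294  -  88556630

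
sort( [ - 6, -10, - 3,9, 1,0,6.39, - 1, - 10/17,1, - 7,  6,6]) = [ - 10, - 7, - 6, - 3, - 1, - 10/17,0, 1, 1, 6,  6, 6.39, 9 ]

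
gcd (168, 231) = 21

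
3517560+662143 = 4179703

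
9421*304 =2863984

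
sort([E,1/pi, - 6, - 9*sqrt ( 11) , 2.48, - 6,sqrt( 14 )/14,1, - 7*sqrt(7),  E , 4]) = [ - 9*sqrt( 11), - 7*sqrt(7),- 6 , - 6, sqrt( 14)/14 , 1/pi, 1,2.48,E, E,4] 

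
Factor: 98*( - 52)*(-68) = 2^5*7^2*13^1 * 17^1 = 346528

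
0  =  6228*0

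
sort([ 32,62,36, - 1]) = [ - 1,32, 36, 62] 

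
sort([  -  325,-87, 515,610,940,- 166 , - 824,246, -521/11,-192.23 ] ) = [-824,-325,-192.23,-166 ,  -  87, - 521/11, 246, 515, 610,940 ]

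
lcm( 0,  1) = 0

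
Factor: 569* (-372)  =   - 211668 = -2^2*3^1 * 31^1 * 569^1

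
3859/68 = 227/4 = 56.75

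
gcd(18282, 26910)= 6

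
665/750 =133/150  =  0.89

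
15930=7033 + 8897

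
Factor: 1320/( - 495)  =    -  8/3 = -2^3*3^(-1)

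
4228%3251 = 977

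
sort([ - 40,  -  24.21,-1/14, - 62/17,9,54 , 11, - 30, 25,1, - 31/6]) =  [-40, - 30, - 24.21 , - 31/6,-62/17,-1/14,1,  9, 11,25, 54]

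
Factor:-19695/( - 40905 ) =3^(  -  3 )*13^1 = 13/27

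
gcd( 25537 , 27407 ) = 1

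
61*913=55693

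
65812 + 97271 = 163083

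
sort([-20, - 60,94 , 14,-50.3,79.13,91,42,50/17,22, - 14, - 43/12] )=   [  -  60, - 50.3, - 20, - 14,-43/12, 50/17,14, 22,42, 79.13,91,94 ]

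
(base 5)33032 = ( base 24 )3mb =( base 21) 52k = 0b100011011011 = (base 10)2267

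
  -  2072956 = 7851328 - 9924284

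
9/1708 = 9/1708 = 0.01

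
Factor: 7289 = 37^1 * 197^1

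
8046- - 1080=9126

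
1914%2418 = 1914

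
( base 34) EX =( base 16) 1FD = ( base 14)285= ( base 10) 509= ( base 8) 775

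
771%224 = 99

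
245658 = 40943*6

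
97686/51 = 1915 + 7/17 = 1915.41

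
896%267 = 95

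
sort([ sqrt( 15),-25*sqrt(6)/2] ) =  [ - 25*sqrt(6)/2,sqrt( 15 ) ] 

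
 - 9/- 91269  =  1/10141  =  0.00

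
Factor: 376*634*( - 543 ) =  - 129442512  =  - 2^4* 3^1*47^1*181^1*317^1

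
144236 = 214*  674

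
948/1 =948  =  948.00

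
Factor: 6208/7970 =3104/3985 =2^5*5^( - 1)*97^1 *797^( - 1)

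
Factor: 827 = 827^1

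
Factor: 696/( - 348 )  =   - 2^1 = - 2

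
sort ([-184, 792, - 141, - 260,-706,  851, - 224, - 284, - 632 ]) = [ - 706,-632, - 284, - 260, - 224, - 184, - 141, 792 , 851]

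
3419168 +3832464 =7251632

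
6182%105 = 92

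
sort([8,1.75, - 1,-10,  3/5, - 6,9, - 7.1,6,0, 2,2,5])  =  [-10,-7.1, - 6,-1,0,3/5,1.75,2,2,5,6,8,9]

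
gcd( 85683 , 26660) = 1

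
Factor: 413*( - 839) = -346507 = - 7^1*59^1*839^1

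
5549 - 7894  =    -  2345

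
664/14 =332/7 = 47.43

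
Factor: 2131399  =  2131399^1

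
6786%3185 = 416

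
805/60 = 13 + 5/12 = 13.42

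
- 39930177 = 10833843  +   - 50764020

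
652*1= 652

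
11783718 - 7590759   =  4192959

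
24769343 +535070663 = 559840006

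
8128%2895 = 2338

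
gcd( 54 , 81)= 27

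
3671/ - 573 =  - 7  +  340/573 = -  6.41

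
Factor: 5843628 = 2^2 * 3^2 * 7^1 * 23189^1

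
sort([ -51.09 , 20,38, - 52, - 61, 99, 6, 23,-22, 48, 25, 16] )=[-61, - 52, - 51.09  , - 22,6, 16, 20, 23,  25,  38,48, 99]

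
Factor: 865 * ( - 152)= - 2^3 * 5^1*19^1*173^1 = -131480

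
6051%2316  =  1419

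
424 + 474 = 898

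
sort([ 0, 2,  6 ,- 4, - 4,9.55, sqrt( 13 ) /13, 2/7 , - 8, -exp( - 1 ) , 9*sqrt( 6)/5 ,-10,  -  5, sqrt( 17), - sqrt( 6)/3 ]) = [ - 10, - 8, - 5,-4, - 4 , - sqrt (6)/3,  -  exp (-1), 0,sqrt(13) /13 , 2/7 , 2,sqrt( 17 ),9*sqrt( 6) /5 , 6, 9.55]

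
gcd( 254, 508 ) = 254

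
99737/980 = 99737/980 = 101.77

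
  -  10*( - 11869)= 118690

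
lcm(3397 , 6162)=264966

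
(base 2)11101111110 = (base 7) 5410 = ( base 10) 1918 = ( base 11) 1494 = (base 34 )1me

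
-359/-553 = 359/553 = 0.65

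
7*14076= 98532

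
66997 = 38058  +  28939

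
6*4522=27132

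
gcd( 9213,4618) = 1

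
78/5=15 + 3/5 = 15.60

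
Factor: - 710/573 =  - 2^1*3^( - 1)*5^1*71^1*191^( - 1 ) 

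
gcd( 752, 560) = 16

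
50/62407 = 50/62407 = 0.00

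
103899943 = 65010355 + 38889588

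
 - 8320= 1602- 9922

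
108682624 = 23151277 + 85531347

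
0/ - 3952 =0/1 = -0.00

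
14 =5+9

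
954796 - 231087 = 723709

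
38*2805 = 106590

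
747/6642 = 83/738 =0.11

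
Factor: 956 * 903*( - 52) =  - 44889936 = - 2^4*3^1*7^1*13^1*43^1*239^1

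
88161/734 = 88161/734 = 120.11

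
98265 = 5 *19653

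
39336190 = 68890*571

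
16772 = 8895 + 7877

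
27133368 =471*57608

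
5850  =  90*65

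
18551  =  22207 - 3656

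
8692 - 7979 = 713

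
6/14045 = 6/14045  =  0.00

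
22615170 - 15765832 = 6849338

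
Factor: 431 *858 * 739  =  273280722 = 2^1 * 3^1 * 11^1 * 13^1*431^1 *739^1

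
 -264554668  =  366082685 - 630637353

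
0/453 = 0 = 0.00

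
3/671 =3/671  =  0.00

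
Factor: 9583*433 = 7^1*37^2*433^1 = 4149439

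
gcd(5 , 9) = 1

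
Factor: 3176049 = 3^1*1058683^1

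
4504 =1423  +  3081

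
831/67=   12 + 27/67 =12.40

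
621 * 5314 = 3299994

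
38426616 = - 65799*( - 584) 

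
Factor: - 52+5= - 47^1 = - 47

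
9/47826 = 1/5314 = 0.00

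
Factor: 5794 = 2^1* 2897^1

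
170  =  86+84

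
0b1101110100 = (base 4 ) 31310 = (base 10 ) 884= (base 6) 4032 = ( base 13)530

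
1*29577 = 29577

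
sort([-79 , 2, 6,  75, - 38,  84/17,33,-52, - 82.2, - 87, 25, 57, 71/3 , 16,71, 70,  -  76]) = [ - 87,-82.2 , - 79, -76, - 52,-38,2, 84/17, 6,16, 71/3,25,  33, 57, 70, 71, 75 ]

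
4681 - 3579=1102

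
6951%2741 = 1469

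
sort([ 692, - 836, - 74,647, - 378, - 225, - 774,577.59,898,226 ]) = [ - 836 , -774, - 378, - 225, - 74,226,577.59,647, 692, 898] 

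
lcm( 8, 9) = 72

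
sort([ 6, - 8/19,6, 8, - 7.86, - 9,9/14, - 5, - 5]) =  [ - 9  ,-7.86 , - 5  , - 5, - 8/19,9/14,6,6,  8] 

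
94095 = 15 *6273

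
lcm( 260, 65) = 260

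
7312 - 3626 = 3686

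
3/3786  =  1/1262 = 0.00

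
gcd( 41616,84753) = 9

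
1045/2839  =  1045/2839 = 0.37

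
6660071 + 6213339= 12873410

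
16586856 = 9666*1716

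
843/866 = 843/866 = 0.97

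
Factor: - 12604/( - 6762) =2^1*3^( - 1)*7^ ( - 2)*137^1 = 274/147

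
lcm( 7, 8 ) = 56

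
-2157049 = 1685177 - 3842226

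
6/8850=1/1475 =0.00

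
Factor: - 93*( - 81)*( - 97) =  - 3^5*31^1*97^1 =- 730701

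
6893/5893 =6893/5893=1.17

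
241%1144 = 241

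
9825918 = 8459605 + 1366313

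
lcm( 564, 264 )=12408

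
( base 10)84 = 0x54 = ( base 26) 36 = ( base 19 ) 48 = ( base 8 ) 124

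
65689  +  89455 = 155144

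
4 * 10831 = 43324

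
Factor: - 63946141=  - 7^1*23^1*397181^1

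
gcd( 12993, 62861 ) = 1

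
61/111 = 61/111 = 0.55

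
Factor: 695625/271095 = 875/341=5^3*7^1 * 11^ (-1)*31^(  -  1)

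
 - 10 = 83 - 93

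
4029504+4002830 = 8032334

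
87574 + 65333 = 152907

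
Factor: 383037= 3^1*127679^1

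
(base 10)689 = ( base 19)1h5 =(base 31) m7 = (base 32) LH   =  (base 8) 1261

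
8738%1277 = 1076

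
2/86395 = 2/86395 = 0.00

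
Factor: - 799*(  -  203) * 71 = 11515987 =7^1 *17^1*29^1*47^1 * 71^1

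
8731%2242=2005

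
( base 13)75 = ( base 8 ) 140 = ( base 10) 96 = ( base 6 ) 240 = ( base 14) 6c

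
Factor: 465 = 3^1*5^1*31^1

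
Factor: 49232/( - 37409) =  - 2^4*17^1* 181^1*37409^( - 1)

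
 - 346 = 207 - 553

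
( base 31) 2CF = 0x905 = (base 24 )405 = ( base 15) a3e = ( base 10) 2309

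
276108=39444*7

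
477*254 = 121158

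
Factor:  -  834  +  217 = -617^1 = -617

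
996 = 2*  498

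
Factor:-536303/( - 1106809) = 11^( - 1 )*181^1*239^( - 1 )*421^ ( - 1)*2963^1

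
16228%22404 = 16228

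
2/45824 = 1/22912  =  0.00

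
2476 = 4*619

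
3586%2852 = 734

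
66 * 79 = 5214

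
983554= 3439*286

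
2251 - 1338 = 913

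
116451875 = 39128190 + 77323685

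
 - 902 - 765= -1667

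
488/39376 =61/4922   =  0.01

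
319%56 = 39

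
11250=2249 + 9001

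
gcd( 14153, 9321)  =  1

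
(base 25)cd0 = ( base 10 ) 7825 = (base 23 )EI5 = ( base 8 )17221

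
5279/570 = 5279/570 =9.26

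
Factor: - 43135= -5^1*8627^1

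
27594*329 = 9078426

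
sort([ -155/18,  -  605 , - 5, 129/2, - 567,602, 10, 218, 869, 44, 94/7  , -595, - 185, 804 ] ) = [ - 605,-595,-567,-185, - 155/18,  -  5, 10,94/7, 44, 129/2, 218,602 , 804, 869 ] 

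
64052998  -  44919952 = 19133046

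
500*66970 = 33485000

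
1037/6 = 1037/6 = 172.83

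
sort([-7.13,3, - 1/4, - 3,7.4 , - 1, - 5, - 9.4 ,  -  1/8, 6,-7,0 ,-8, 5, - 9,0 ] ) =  [ - 9.4, - 9, - 8, - 7.13, - 7, - 5,  -  3, - 1, - 1/4, - 1/8, 0 , 0,3,5,6,  7.4]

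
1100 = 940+160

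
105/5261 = 105/5261 = 0.02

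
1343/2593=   1343/2593 =0.52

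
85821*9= 772389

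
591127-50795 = 540332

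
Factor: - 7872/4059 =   -  2^6*3^( - 1 )*11^( -1) = -64/33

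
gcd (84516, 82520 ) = 4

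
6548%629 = 258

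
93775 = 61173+32602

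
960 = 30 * 32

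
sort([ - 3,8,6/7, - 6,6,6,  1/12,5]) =[  -  6, - 3,1/12,  6/7,5,6, 6 , 8]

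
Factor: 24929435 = 5^1* 41^1  *  121607^1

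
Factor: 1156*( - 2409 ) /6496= - 2^( - 3)*3^1*7^( - 1)*11^1*17^2*29^( - 1 )*73^1 = - 696201/1624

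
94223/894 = 105 + 353/894 = 105.39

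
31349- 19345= 12004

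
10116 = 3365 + 6751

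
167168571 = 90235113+76933458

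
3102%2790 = 312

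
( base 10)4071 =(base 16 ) fe7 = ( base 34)3hp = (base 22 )891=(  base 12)2433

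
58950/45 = 1310=1310.00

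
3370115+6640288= 10010403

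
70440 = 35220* 2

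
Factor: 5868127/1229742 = 2^( - 1 )* 3^( - 4)*7591^( - 1 ) * 5868127^1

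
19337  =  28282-8945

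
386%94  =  10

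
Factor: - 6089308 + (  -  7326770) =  - 2^1 * 3^1  *  13^1*172001^1 = - 13416078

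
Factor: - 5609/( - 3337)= 79/47 = 47^(- 1 ) * 79^1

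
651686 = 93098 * 7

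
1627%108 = 7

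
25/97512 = 25/97512 = 0.00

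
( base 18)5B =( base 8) 145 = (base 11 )92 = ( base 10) 101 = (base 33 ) 32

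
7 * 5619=39333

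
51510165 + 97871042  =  149381207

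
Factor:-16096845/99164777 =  - 3^1*5^1*71^( - 1)*  691^1*1553^1*1396687^( -1)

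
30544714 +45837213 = 76381927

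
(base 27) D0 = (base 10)351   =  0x15f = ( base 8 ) 537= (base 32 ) AV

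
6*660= 3960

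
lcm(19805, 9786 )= 831810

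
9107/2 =4553 + 1/2 = 4553.50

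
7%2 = 1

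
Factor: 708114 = 2^1*3^1* 11^1*10729^1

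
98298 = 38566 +59732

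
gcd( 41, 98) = 1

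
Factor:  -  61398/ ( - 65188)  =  81/86 = 2^( - 1)*3^4*43^( - 1)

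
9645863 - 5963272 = 3682591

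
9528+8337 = 17865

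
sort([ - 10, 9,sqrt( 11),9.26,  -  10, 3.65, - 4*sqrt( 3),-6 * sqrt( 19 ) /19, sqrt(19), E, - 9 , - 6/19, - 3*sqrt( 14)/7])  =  [ - 10, - 10, - 9, - 4*sqrt(3), - 3*sqrt( 14) /7  ,-6*sqrt( 19)/19, - 6/19, E, sqrt( 11), 3.65,sqrt(19 ), 9, 9.26] 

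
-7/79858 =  - 1  +  79851/79858 = -0.00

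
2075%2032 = 43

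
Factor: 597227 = 17^1*19^1*43^2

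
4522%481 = 193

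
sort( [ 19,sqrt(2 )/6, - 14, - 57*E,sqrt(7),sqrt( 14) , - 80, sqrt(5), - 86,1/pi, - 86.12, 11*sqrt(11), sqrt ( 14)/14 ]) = [-57*E,-86.12, - 86, - 80, - 14,sqrt( 2)/6,sqrt( 14)/14,1/pi,sqrt ( 5),sqrt(7),sqrt(14),19,11*sqrt(11)]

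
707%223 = 38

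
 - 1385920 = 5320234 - 6706154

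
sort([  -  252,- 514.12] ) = [ - 514.12, - 252 ] 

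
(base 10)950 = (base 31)uk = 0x3B6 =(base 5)12300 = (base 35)R5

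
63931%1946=1659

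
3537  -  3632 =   -  95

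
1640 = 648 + 992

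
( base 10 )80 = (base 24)38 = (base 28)2o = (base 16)50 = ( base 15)55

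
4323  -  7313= - 2990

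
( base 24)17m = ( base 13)46C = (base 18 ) 26a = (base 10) 766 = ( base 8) 1376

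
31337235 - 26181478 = 5155757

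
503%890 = 503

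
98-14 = 84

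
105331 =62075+43256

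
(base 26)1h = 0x2b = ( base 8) 53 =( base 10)43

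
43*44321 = 1905803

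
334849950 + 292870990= 627720940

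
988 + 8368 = 9356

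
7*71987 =503909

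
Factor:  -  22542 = -2^1 * 3^1*13^1*17^2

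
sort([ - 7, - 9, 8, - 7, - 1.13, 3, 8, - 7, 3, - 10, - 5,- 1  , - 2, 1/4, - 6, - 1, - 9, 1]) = [-10,- 9 , - 9, - 7, - 7,-7, - 6,  -  5 , - 2, - 1.13, - 1, - 1,1/4,1, 3, 3, 8,8 ] 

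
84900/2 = 42450 =42450.00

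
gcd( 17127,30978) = 9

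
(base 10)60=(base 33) 1R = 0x3C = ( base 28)24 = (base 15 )40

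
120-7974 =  - 7854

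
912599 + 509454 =1422053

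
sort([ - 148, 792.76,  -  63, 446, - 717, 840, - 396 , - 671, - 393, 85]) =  [ - 717,  -  671, - 396,-393, - 148 , - 63,85,446,792.76 , 840]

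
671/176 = 3  +  13/16= 3.81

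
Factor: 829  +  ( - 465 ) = 364 = 2^2 * 7^1  *13^1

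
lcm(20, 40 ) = 40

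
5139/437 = 11+ 332/437= 11.76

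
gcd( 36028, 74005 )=1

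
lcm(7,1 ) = 7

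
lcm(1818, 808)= 7272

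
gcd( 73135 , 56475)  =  5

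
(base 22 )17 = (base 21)18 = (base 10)29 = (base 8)35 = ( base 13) 23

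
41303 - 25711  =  15592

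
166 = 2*83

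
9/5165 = 9/5165 = 0.00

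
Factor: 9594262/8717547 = 2^1*3^( - 1)*107^2*331^(  -  1 )*419^1*8779^(  -  1 ) 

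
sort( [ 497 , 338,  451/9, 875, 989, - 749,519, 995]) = [-749, 451/9, 338, 497,  519,  875, 989, 995 ] 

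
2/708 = 1/354 = 0.00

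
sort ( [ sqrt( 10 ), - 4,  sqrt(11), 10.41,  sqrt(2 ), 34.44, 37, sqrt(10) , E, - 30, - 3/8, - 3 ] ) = [ - 30 ,  -  4, - 3, - 3/8, sqrt(2) , E,sqrt(10), sqrt(10 ), sqrt(11 ), 10.41 , 34.44,37]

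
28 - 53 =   -  25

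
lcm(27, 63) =189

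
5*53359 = 266795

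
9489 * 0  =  0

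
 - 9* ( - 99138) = 892242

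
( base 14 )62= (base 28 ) 32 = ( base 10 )86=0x56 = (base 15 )5b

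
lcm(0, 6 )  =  0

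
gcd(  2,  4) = 2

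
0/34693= 0 = 0.00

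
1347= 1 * 1347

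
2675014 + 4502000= 7177014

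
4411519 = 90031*49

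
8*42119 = 336952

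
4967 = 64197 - 59230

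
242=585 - 343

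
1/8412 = 1/8412 = 0.00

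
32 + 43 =75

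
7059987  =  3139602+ 3920385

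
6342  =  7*906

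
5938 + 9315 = 15253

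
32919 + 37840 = 70759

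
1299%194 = 135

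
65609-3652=61957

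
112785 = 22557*5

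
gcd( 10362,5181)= 5181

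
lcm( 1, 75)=75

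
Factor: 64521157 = 103^1 * 239^1*2621^1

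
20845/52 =20845/52=400.87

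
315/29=315/29  =  10.86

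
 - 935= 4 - 939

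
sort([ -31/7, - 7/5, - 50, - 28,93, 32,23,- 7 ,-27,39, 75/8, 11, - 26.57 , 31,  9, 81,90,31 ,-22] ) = [-50,-28, - 27, - 26.57,-22,  -  7,-31/7,-7/5, 9,75/8, 11, 23,31, 31, 32, 39, 81,90 , 93] 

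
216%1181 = 216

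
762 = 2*381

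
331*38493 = 12741183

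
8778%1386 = 462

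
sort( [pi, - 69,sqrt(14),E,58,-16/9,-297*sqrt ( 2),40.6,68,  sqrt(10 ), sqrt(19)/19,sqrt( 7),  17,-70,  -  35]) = [ - 297*sqrt( 2), - 70,-69, - 35 ,  -  16/9, sqrt( 19) /19 , sqrt(7),E,pi,sqrt( 10) , sqrt( 14 ),17,40.6,58,68 ]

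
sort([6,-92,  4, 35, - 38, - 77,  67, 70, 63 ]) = [- 92,  -  77 , - 38,4 , 6 , 35,  63, 67, 70] 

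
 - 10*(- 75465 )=754650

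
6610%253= 32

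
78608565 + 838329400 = 916937965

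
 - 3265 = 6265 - 9530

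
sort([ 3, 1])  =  [ 1 , 3]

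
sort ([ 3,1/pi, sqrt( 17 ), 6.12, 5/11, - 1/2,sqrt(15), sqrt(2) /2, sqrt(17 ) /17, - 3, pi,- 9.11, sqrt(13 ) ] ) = [ - 9.11 , - 3, - 1/2,sqrt(17)/17, 1/pi, 5/11,sqrt( 2) /2, 3, pi,sqrt(13),sqrt(15),sqrt(17 ), 6.12]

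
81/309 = 27/103 = 0.26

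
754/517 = 754/517  =  1.46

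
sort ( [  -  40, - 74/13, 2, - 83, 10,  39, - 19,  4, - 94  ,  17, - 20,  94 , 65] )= [ - 94 ,-83, - 40, - 20, - 19, - 74/13,  2,4, 10,17 , 39,  65,94 ] 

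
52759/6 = 8793 + 1/6 = 8793.17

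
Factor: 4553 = 29^1*157^1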